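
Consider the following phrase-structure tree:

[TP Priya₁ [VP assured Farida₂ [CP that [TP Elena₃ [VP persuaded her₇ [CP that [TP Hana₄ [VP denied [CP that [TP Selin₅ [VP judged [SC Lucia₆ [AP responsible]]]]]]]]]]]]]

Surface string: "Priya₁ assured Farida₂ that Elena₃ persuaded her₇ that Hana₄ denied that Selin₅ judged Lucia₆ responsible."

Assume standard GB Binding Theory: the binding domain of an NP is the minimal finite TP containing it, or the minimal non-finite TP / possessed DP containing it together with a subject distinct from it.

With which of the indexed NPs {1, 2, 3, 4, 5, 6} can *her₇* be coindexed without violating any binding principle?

{1, 2}

*her* is a pronoun, so Principle B applies: it must be free in its binding domain.
Binding domain of *her₇*: the embedded TP, whose subject is Elena₃.
*Priya₁* c-commands the pronoun but from outside its binding domain, and is not c-commanded by it → coindexation permitted.
*Farida₂* c-commands the pronoun but from outside its binding domain, and is not c-commanded by it → coindexation permitted.
*Elena₃* c-commands the pronoun within its binding domain → coindexation would violate Principle B.
*Hana₄*: the pronoun c-commands this R-expression → coindexation would violate Principle C on *Hana₄*.
*Selin₅*: the pronoun c-commands this R-expression → coindexation would violate Principle C on *Selin₅*.
*Lucia₆*: the pronoun c-commands this R-expression → coindexation would violate Principle C on *Lucia₆*.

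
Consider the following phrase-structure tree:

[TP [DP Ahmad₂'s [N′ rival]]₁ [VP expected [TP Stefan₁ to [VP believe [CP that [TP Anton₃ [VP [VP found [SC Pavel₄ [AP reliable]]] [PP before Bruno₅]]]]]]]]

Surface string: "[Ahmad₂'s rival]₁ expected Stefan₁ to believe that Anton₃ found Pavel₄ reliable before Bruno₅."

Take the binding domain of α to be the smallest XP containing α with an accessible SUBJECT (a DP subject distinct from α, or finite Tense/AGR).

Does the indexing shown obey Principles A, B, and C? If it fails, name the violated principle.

Principle C

The two coindexed NPs are *[Ahmad₂'s rival]₁* and *Stefan₁*.
*Stefan₁* is an R-expression. Principle C requires it to be free everywhere.
*[Ahmad₂'s rival]₁* c-commands it and carries the same index.
The R-expression is bound → Principle C violation.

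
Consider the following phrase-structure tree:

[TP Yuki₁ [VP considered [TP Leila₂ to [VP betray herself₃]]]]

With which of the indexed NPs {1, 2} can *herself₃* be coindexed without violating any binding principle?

{2}

*herself* is an anaphor, so Principle A applies: it must be bound in its binding domain.
Binding domain of *herself₃*: the embedded TP, whose subject is Leila₂.
*Yuki₁* c-commands the anaphor but is outside its binding domain → cannot satisfy Principle A.
*Leila₂* c-commands the anaphor within its binding domain → licit binder.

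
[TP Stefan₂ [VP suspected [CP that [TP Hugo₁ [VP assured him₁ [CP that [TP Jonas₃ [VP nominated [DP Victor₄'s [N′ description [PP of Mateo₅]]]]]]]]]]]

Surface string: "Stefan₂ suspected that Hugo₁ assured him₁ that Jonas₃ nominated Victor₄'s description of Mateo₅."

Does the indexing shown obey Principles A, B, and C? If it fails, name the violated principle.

Principle B

The two coindexed NPs are *Hugo₁* and *him₁*.
*him₁* is a pronoun. Its binding domain is the embedded TP, whose subject is Hugo₁.
*Hugo₁* c-commands it within that domain and carries the same index.
The pronoun is locally bound → Principle B violation.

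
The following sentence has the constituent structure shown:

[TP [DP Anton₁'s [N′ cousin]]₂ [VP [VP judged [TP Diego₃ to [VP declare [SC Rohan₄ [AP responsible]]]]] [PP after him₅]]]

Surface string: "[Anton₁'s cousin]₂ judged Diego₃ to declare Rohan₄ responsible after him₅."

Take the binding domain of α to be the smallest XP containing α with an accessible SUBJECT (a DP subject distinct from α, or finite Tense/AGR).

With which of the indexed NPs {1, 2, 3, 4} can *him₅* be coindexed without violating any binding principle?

*him* is a pronoun, so Principle B applies: it must be free in its binding domain.
Binding domain of *him₅*: the matrix TP, whose subject is [Anton₁'s cousin]₂.
*Anton₁* and the pronoun do not c-command one another → neither Principle B nor Principle C is at stake; coindexation permitted.
*[Anton₁'s cousin]₂* c-commands the pronoun within its binding domain → coindexation would violate Principle B.
*Diego₃* and the pronoun do not c-command one another → neither Principle B nor Principle C is at stake; coindexation permitted.
*Rohan₄* and the pronoun do not c-command one another → neither Principle B nor Principle C is at stake; coindexation permitted.

{1, 3, 4}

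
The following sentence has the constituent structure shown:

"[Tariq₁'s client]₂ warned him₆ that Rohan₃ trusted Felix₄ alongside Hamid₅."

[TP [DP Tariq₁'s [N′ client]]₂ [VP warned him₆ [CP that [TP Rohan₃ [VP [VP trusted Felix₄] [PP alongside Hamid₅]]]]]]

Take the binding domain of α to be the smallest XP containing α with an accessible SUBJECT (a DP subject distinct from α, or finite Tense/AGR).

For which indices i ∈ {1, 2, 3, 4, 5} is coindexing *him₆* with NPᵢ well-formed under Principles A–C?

*him* is a pronoun, so Principle B applies: it must be free in its binding domain.
Binding domain of *him₆*: the matrix TP, whose subject is [Tariq₁'s client]₂.
*Tariq₁* and the pronoun do not c-command one another → neither Principle B nor Principle C is at stake; coindexation permitted.
*[Tariq₁'s client]₂* c-commands the pronoun within its binding domain → coindexation would violate Principle B.
*Rohan₃*: the pronoun c-commands this R-expression → coindexation would violate Principle C on *Rohan₃*.
*Felix₄*: the pronoun c-commands this R-expression → coindexation would violate Principle C on *Felix₄*.
*Hamid₅*: the pronoun c-commands this R-expression → coindexation would violate Principle C on *Hamid₅*.

{1}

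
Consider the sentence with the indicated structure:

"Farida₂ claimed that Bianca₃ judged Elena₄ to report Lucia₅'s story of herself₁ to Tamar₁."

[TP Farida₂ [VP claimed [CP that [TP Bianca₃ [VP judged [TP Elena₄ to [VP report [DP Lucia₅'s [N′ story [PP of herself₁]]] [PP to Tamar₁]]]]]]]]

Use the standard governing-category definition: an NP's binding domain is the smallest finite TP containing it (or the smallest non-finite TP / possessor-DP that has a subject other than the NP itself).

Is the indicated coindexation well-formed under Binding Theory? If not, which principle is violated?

The two coindexed NPs are *Tamar₁* and *herself₁*.
*herself₁* is an anaphor. Principle A requires it to be bound within its binding domain — the possessed DP, whose subject is Lucia₅.
Within that domain it is c-commanded by *Lucia₅*, which does not share its index.
*Tamar₁* does not c-command the anaphor at all.
The anaphor is unbound in its domain → Principle A violation.

Principle A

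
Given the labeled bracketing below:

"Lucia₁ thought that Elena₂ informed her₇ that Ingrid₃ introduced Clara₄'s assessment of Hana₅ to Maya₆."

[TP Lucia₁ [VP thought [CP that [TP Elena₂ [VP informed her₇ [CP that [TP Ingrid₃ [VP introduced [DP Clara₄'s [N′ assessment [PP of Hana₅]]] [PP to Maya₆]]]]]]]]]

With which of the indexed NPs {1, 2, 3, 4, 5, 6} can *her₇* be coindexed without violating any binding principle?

*her* is a pronoun, so Principle B applies: it must be free in its binding domain.
Binding domain of *her₇*: the embedded TP, whose subject is Elena₂.
*Lucia₁* c-commands the pronoun but from outside its binding domain, and is not c-commanded by it → coindexation permitted.
*Elena₂* c-commands the pronoun within its binding domain → coindexation would violate Principle B.
*Ingrid₃*: the pronoun c-commands this R-expression → coindexation would violate Principle C on *Ingrid₃*.
*Clara₄*: the pronoun c-commands this R-expression → coindexation would violate Principle C on *Clara₄*.
*Hana₅*: the pronoun c-commands this R-expression → coindexation would violate Principle C on *Hana₅*.
*Maya₆*: the pronoun c-commands this R-expression → coindexation would violate Principle C on *Maya₆*.

{1}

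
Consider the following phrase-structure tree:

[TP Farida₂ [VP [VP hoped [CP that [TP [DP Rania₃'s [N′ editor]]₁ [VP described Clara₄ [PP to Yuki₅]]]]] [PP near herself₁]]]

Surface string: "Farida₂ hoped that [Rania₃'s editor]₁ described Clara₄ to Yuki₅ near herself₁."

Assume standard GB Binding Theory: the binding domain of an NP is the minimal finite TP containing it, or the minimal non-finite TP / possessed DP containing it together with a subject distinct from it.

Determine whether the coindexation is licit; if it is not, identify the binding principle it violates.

Principle A

The two coindexed NPs are *[Rania₃'s editor]₁* and *herself₁*.
*herself₁* is an anaphor. Principle A requires it to be bound within its binding domain — the matrix TP, whose subject is Farida₂.
Within that domain it is c-commanded by *Farida₂*, which does not share its index.
*[Rania₃'s editor]₁* does not c-command the anaphor at all.
The anaphor is unbound in its domain → Principle A violation.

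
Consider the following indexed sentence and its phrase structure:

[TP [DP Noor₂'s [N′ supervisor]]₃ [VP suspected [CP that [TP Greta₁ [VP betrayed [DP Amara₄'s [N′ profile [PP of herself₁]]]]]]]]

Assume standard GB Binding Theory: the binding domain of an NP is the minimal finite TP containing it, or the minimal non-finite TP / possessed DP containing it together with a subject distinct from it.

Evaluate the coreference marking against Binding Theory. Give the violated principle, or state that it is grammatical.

Principle A

The two coindexed NPs are *Greta₁* and *herself₁*.
*herself₁* is an anaphor. Principle A requires it to be bound within its binding domain — the possessed DP, whose subject is Amara₄.
Within that domain it is c-commanded by *Amara₄*, which does not share its index.
*Greta₁* does c-command the anaphor, but from outside its binding domain.
The anaphor is unbound in its domain → Principle A violation.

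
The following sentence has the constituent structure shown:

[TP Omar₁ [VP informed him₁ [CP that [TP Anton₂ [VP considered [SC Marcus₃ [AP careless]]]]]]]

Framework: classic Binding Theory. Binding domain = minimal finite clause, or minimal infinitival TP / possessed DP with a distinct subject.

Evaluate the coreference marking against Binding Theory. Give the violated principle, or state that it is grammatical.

The two coindexed NPs are *Omar₁* and *him₁*.
*him₁* is a pronoun. Its binding domain is the matrix TP, whose subject is Omar₁.
*Omar₁* c-commands it within that domain and carries the same index.
The pronoun is locally bound → Principle B violation.

Principle B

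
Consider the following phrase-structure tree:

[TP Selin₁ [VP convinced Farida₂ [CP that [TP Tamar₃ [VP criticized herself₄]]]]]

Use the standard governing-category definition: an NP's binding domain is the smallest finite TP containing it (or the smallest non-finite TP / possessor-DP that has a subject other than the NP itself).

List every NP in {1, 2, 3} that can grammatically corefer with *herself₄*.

*herself* is an anaphor, so Principle A applies: it must be bound in its binding domain.
Binding domain of *herself₄*: the embedded TP, whose subject is Tamar₃.
*Selin₁* c-commands the anaphor but is outside its binding domain → cannot satisfy Principle A.
*Farida₂* c-commands the anaphor but is outside its binding domain → cannot satisfy Principle A.
*Tamar₃* c-commands the anaphor within its binding domain → licit binder.

{3}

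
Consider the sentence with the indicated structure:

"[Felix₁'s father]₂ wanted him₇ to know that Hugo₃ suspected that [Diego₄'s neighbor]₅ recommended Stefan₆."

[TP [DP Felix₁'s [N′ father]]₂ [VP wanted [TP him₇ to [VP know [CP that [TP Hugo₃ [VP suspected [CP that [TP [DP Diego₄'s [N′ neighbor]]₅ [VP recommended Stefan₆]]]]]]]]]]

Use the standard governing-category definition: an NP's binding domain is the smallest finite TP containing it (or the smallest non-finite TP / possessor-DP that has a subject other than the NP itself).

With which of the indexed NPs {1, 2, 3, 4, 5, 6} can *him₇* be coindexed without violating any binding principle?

*him* is a pronoun, so Principle B applies: it must be free in its binding domain.
Binding domain of *him₇*: the matrix TP, whose subject is [Felix₁'s father]₂.
*Felix₁* and the pronoun do not c-command one another → neither Principle B nor Principle C is at stake; coindexation permitted.
*[Felix₁'s father]₂* c-commands the pronoun within its binding domain → coindexation would violate Principle B.
*Hugo₃*: the pronoun c-commands this R-expression → coindexation would violate Principle C on *Hugo₃*.
*Diego₄*: the pronoun c-commands this R-expression → coindexation would violate Principle C on *Diego₄*.
*[Diego₄'s neighbor]₅*: the pronoun c-commands this R-expression → coindexation would violate Principle C on *[Diego₄'s neighbor]₅*.
*Stefan₆*: the pronoun c-commands this R-expression → coindexation would violate Principle C on *Stefan₆*.

{1}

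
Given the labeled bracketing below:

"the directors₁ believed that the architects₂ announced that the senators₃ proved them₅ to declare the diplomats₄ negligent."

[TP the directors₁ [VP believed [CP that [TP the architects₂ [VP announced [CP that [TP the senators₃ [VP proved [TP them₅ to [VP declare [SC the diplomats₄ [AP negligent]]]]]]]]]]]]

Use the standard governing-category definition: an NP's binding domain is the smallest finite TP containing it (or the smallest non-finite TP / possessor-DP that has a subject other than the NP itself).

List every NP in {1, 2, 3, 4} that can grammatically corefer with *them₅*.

{1, 2}

*them* is a pronoun, so Principle B applies: it must be free in its binding domain.
Binding domain of *them₅*: the embedded TP, whose subject is the senators₃.
*the directors₁* c-commands the pronoun but from outside its binding domain, and is not c-commanded by it → coindexation permitted.
*the architects₂* c-commands the pronoun but from outside its binding domain, and is not c-commanded by it → coindexation permitted.
*the senators₃* c-commands the pronoun within its binding domain → coindexation would violate Principle B.
*the diplomats₄*: the pronoun c-commands this R-expression → coindexation would violate Principle C on *the diplomats₄*.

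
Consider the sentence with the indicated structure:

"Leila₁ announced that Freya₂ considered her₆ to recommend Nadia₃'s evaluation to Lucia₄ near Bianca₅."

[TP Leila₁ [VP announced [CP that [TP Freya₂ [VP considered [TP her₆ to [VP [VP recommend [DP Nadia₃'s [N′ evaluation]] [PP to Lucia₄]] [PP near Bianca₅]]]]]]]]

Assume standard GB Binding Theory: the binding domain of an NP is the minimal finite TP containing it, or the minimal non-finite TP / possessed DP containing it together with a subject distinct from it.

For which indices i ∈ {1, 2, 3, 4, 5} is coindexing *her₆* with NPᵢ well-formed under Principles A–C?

{1}

*her* is a pronoun, so Principle B applies: it must be free in its binding domain.
Binding domain of *her₆*: the embedded TP, whose subject is Freya₂.
*Leila₁* c-commands the pronoun but from outside its binding domain, and is not c-commanded by it → coindexation permitted.
*Freya₂* c-commands the pronoun within its binding domain → coindexation would violate Principle B.
*Nadia₃*: the pronoun c-commands this R-expression → coindexation would violate Principle C on *Nadia₃*.
*Lucia₄*: the pronoun c-commands this R-expression → coindexation would violate Principle C on *Lucia₄*.
*Bianca₅*: the pronoun c-commands this R-expression → coindexation would violate Principle C on *Bianca₅*.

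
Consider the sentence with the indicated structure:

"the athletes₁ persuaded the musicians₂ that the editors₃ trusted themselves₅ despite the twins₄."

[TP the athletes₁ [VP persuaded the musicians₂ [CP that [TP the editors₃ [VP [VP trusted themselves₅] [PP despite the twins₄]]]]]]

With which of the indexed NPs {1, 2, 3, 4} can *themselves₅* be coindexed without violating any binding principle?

{3}

*themselves* is an anaphor, so Principle A applies: it must be bound in its binding domain.
Binding domain of *themselves₅*: the embedded TP, whose subject is the editors₃.
*the athletes₁* c-commands the anaphor but is outside its binding domain → cannot satisfy Principle A.
*the musicians₂* c-commands the anaphor but is outside its binding domain → cannot satisfy Principle A.
*the editors₃* c-commands the anaphor within its binding domain → licit binder.
*the twins₄* does not c-command the anaphor → cannot bind it.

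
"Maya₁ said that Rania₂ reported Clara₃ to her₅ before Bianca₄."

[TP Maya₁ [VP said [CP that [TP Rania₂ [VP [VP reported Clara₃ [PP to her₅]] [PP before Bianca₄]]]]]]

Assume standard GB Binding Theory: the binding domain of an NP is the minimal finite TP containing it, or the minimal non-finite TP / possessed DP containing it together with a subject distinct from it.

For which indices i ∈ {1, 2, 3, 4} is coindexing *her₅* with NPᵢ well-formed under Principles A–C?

{1, 4}

*her* is a pronoun, so Principle B applies: it must be free in its binding domain.
Binding domain of *her₅*: the embedded TP, whose subject is Rania₂.
*Maya₁* c-commands the pronoun but from outside its binding domain, and is not c-commanded by it → coindexation permitted.
*Rania₂* c-commands the pronoun within its binding domain → coindexation would violate Principle B.
*Clara₃* c-commands the pronoun within its binding domain → coindexation would violate Principle B.
*Bianca₄* and the pronoun do not c-command one another → neither Principle B nor Principle C is at stake; coindexation permitted.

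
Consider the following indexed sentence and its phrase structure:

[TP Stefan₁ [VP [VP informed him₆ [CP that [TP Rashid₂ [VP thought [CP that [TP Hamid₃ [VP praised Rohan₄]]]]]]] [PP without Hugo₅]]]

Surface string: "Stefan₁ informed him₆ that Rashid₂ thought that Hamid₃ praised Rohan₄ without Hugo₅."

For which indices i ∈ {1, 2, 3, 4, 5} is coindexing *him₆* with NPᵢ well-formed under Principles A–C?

{5}

*him* is a pronoun, so Principle B applies: it must be free in its binding domain.
Binding domain of *him₆*: the matrix TP, whose subject is Stefan₁.
*Stefan₁* c-commands the pronoun within its binding domain → coindexation would violate Principle B.
*Rashid₂*: the pronoun c-commands this R-expression → coindexation would violate Principle C on *Rashid₂*.
*Hamid₃*: the pronoun c-commands this R-expression → coindexation would violate Principle C on *Hamid₃*.
*Rohan₄*: the pronoun c-commands this R-expression → coindexation would violate Principle C on *Rohan₄*.
*Hugo₅* and the pronoun do not c-command one another → neither Principle B nor Principle C is at stake; coindexation permitted.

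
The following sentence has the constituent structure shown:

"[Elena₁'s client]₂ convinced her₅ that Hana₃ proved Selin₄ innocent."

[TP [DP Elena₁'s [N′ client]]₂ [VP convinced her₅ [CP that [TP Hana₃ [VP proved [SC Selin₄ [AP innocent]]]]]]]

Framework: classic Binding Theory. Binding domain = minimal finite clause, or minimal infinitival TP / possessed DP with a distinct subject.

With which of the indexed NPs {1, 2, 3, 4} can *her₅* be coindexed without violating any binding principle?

{1}

*her* is a pronoun, so Principle B applies: it must be free in its binding domain.
Binding domain of *her₅*: the matrix TP, whose subject is [Elena₁'s client]₂.
*Elena₁* and the pronoun do not c-command one another → neither Principle B nor Principle C is at stake; coindexation permitted.
*[Elena₁'s client]₂* c-commands the pronoun within its binding domain → coindexation would violate Principle B.
*Hana₃*: the pronoun c-commands this R-expression → coindexation would violate Principle C on *Hana₃*.
*Selin₄*: the pronoun c-commands this R-expression → coindexation would violate Principle C on *Selin₄*.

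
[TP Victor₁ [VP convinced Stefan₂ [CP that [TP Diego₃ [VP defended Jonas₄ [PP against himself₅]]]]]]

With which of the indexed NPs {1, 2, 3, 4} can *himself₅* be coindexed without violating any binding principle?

{3, 4}

*himself* is an anaphor, so Principle A applies: it must be bound in its binding domain.
Binding domain of *himself₅*: the embedded TP, whose subject is Diego₃.
*Victor₁* c-commands the anaphor but is outside its binding domain → cannot satisfy Principle A.
*Stefan₂* c-commands the anaphor but is outside its binding domain → cannot satisfy Principle A.
*Diego₃* c-commands the anaphor within its binding domain → licit binder.
*Jonas₄* c-commands the anaphor within its binding domain → licit binder.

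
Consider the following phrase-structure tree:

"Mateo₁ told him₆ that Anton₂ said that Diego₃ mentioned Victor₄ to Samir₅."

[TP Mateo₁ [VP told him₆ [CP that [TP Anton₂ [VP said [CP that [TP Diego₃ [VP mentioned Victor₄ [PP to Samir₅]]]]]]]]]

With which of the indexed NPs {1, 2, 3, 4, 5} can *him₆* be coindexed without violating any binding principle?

none

*him* is a pronoun, so Principle B applies: it must be free in its binding domain.
Binding domain of *him₆*: the matrix TP, whose subject is Mateo₁.
*Mateo₁* c-commands the pronoun within its binding domain → coindexation would violate Principle B.
*Anton₂*: the pronoun c-commands this R-expression → coindexation would violate Principle C on *Anton₂*.
*Diego₃*: the pronoun c-commands this R-expression → coindexation would violate Principle C on *Diego₃*.
*Victor₄*: the pronoun c-commands this R-expression → coindexation would violate Principle C on *Victor₄*.
*Samir₅*: the pronoun c-commands this R-expression → coindexation would violate Principle C on *Samir₅*.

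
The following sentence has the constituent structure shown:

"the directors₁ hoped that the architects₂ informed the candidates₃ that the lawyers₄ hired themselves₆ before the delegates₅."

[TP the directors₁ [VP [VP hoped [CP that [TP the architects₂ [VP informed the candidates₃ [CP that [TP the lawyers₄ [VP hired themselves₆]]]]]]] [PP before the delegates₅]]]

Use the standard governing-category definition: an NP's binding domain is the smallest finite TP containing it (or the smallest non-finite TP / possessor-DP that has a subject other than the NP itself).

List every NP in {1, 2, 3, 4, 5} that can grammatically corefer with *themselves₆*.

*themselves* is an anaphor, so Principle A applies: it must be bound in its binding domain.
Binding domain of *themselves₆*: the embedded TP, whose subject is the lawyers₄.
*the directors₁* c-commands the anaphor but is outside its binding domain → cannot satisfy Principle A.
*the architects₂* c-commands the anaphor but is outside its binding domain → cannot satisfy Principle A.
*the candidates₃* c-commands the anaphor but is outside its binding domain → cannot satisfy Principle A.
*the lawyers₄* c-commands the anaphor within its binding domain → licit binder.
*the delegates₅* does not c-command the anaphor → cannot bind it.

{4}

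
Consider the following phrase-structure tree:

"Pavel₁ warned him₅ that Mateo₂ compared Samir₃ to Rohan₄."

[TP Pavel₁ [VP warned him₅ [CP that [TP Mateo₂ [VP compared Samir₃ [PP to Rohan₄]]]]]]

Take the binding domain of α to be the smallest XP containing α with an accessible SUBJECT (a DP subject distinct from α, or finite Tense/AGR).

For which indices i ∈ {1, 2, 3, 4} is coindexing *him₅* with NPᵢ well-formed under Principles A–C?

*him* is a pronoun, so Principle B applies: it must be free in its binding domain.
Binding domain of *him₅*: the matrix TP, whose subject is Pavel₁.
*Pavel₁* c-commands the pronoun within its binding domain → coindexation would violate Principle B.
*Mateo₂*: the pronoun c-commands this R-expression → coindexation would violate Principle C on *Mateo₂*.
*Samir₃*: the pronoun c-commands this R-expression → coindexation would violate Principle C on *Samir₃*.
*Rohan₄*: the pronoun c-commands this R-expression → coindexation would violate Principle C on *Rohan₄*.

none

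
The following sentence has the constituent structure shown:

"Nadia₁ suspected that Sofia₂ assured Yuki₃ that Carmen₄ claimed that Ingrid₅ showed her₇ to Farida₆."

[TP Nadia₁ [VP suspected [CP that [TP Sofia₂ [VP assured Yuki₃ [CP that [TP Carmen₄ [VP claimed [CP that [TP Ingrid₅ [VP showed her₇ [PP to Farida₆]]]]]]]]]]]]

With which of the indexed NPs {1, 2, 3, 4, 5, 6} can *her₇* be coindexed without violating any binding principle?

{1, 2, 3, 4}

*her* is a pronoun, so Principle B applies: it must be free in its binding domain.
Binding domain of *her₇*: the embedded TP, whose subject is Ingrid₅.
*Nadia₁* c-commands the pronoun but from outside its binding domain, and is not c-commanded by it → coindexation permitted.
*Sofia₂* c-commands the pronoun but from outside its binding domain, and is not c-commanded by it → coindexation permitted.
*Yuki₃* c-commands the pronoun but from outside its binding domain, and is not c-commanded by it → coindexation permitted.
*Carmen₄* c-commands the pronoun but from outside its binding domain, and is not c-commanded by it → coindexation permitted.
*Ingrid₅* c-commands the pronoun within its binding domain → coindexation would violate Principle B.
*Farida₆*: the pronoun c-commands this R-expression → coindexation would violate Principle C on *Farida₆*.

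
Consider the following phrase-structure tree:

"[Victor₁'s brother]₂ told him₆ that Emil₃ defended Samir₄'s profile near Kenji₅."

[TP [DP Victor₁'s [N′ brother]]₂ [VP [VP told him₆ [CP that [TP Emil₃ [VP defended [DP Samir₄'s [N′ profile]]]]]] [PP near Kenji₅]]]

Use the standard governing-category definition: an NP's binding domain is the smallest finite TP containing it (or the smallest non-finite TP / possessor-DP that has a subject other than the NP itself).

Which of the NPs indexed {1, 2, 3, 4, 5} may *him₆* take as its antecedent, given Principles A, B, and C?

*him* is a pronoun, so Principle B applies: it must be free in its binding domain.
Binding domain of *him₆*: the matrix TP, whose subject is [Victor₁'s brother]₂.
*Victor₁* and the pronoun do not c-command one another → neither Principle B nor Principle C is at stake; coindexation permitted.
*[Victor₁'s brother]₂* c-commands the pronoun within its binding domain → coindexation would violate Principle B.
*Emil₃*: the pronoun c-commands this R-expression → coindexation would violate Principle C on *Emil₃*.
*Samir₄*: the pronoun c-commands this R-expression → coindexation would violate Principle C on *Samir₄*.
*Kenji₅* and the pronoun do not c-command one another → neither Principle B nor Principle C is at stake; coindexation permitted.

{1, 5}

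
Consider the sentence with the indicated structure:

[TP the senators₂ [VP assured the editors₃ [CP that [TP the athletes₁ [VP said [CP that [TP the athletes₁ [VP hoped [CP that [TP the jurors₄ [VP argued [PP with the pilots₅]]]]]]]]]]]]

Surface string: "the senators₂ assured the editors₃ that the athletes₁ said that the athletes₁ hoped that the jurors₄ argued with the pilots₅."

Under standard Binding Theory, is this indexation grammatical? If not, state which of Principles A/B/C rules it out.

The two coindexed NPs are *the athletes₁* (the higher occurrence) and *the athletes₁* (the lower occurrence).
*the athletes₁* (the lower occurrence) is an R-expression. Principle C requires it to be free everywhere.
*the athletes₁* (the higher occurrence) c-commands it and carries the same index.
The R-expression is bound → Principle C violation.

Principle C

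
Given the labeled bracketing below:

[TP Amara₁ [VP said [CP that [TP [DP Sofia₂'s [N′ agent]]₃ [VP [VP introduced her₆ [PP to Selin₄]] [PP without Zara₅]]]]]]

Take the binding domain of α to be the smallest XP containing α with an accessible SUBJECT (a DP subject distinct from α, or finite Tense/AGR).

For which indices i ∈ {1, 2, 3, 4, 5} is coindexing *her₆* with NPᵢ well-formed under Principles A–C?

*her* is a pronoun, so Principle B applies: it must be free in its binding domain.
Binding domain of *her₆*: the embedded TP, whose subject is [Sofia₂'s agent]₃.
*Amara₁* c-commands the pronoun but from outside its binding domain, and is not c-commanded by it → coindexation permitted.
*Sofia₂* and the pronoun do not c-command one another → neither Principle B nor Principle C is at stake; coindexation permitted.
*[Sofia₂'s agent]₃* c-commands the pronoun within its binding domain → coindexation would violate Principle B.
*Selin₄*: the pronoun c-commands this R-expression → coindexation would violate Principle C on *Selin₄*.
*Zara₅* and the pronoun do not c-command one another → neither Principle B nor Principle C is at stake; coindexation permitted.

{1, 2, 5}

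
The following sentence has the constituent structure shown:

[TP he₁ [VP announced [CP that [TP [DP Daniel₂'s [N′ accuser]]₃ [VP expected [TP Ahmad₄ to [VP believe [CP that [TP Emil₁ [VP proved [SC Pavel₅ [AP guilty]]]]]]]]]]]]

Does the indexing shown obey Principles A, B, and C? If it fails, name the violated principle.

The two coindexed NPs are *he₁* and *Emil₁*.
*Emil₁* is an R-expression. Principle C requires it to be free everywhere.
*he₁* c-commands it and carries the same index.
The R-expression is bound → Principle C violation.

Principle C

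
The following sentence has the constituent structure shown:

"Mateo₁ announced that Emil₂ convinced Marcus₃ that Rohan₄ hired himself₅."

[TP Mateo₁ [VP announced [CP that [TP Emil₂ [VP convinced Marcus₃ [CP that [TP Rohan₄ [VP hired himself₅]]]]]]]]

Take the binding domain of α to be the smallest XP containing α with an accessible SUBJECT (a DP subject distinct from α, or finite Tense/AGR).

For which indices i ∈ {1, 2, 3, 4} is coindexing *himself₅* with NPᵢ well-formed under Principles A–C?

*himself* is an anaphor, so Principle A applies: it must be bound in its binding domain.
Binding domain of *himself₅*: the embedded TP, whose subject is Rohan₄.
*Mateo₁* c-commands the anaphor but is outside its binding domain → cannot satisfy Principle A.
*Emil₂* c-commands the anaphor but is outside its binding domain → cannot satisfy Principle A.
*Marcus₃* c-commands the anaphor but is outside its binding domain → cannot satisfy Principle A.
*Rohan₄* c-commands the anaphor within its binding domain → licit binder.

{4}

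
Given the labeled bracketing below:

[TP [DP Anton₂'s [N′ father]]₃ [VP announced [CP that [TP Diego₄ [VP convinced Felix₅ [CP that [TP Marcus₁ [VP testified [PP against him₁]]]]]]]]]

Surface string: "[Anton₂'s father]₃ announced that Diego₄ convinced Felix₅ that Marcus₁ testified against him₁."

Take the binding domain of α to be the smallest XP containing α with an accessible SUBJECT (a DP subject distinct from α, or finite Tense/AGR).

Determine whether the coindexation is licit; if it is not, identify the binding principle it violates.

The two coindexed NPs are *Marcus₁* and *him₁*.
*him₁* is a pronoun. Its binding domain is the embedded TP, whose subject is Marcus₁.
*Marcus₁* c-commands it within that domain and carries the same index.
The pronoun is locally bound → Principle B violation.

Principle B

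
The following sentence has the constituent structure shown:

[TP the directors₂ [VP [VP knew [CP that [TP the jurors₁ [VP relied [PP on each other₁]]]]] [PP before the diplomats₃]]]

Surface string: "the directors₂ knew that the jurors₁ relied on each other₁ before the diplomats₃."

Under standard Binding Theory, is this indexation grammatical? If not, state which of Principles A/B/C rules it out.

The two coindexed NPs are *the jurors₁* and *each other₁*.
*each other₁* is an anaphor; its binding domain is the embedded TP, whose subject is the jurors₁. *the jurors₁* c-commands it within that domain and shares its index, so Principle A is satisfied.
*the jurors₁* is an R-expression; *each other₁* does not c-command it, and no other NP shares its index, so Principle C is satisfied.
All principles are respected.

grammatical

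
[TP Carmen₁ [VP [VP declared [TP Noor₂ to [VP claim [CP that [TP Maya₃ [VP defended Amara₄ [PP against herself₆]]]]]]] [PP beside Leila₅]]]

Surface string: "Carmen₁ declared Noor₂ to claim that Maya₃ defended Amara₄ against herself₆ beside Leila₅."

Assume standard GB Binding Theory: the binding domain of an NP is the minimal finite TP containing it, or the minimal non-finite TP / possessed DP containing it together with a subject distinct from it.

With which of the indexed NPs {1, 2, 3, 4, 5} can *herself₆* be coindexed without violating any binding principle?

{3, 4}

*herself* is an anaphor, so Principle A applies: it must be bound in its binding domain.
Binding domain of *herself₆*: the embedded TP, whose subject is Maya₃.
*Carmen₁* c-commands the anaphor but is outside its binding domain → cannot satisfy Principle A.
*Noor₂* c-commands the anaphor but is outside its binding domain → cannot satisfy Principle A.
*Maya₃* c-commands the anaphor within its binding domain → licit binder.
*Amara₄* c-commands the anaphor within its binding domain → licit binder.
*Leila₅* does not c-command the anaphor → cannot bind it.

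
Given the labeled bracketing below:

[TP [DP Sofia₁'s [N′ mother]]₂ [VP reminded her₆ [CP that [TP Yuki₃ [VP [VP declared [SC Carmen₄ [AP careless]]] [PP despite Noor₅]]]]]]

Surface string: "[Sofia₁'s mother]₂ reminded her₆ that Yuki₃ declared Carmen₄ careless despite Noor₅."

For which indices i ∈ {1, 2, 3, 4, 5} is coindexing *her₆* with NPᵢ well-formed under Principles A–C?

{1}

*her* is a pronoun, so Principle B applies: it must be free in its binding domain.
Binding domain of *her₆*: the matrix TP, whose subject is [Sofia₁'s mother]₂.
*Sofia₁* and the pronoun do not c-command one another → neither Principle B nor Principle C is at stake; coindexation permitted.
*[Sofia₁'s mother]₂* c-commands the pronoun within its binding domain → coindexation would violate Principle B.
*Yuki₃*: the pronoun c-commands this R-expression → coindexation would violate Principle C on *Yuki₃*.
*Carmen₄*: the pronoun c-commands this R-expression → coindexation would violate Principle C on *Carmen₄*.
*Noor₅*: the pronoun c-commands this R-expression → coindexation would violate Principle C on *Noor₅*.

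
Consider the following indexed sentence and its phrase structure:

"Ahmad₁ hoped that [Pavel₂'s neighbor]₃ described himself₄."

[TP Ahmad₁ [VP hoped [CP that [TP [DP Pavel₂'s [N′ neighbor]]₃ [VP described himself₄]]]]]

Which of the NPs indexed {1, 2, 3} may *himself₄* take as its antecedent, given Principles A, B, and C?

{3}

*himself* is an anaphor, so Principle A applies: it must be bound in its binding domain.
Binding domain of *himself₄*: the embedded TP, whose subject is [Pavel₂'s neighbor]₃.
*Ahmad₁* c-commands the anaphor but is outside its binding domain → cannot satisfy Principle A.
*Pavel₂* does not c-command the anaphor → cannot bind it.
*[Pavel₂'s neighbor]₃* c-commands the anaphor within its binding domain → licit binder.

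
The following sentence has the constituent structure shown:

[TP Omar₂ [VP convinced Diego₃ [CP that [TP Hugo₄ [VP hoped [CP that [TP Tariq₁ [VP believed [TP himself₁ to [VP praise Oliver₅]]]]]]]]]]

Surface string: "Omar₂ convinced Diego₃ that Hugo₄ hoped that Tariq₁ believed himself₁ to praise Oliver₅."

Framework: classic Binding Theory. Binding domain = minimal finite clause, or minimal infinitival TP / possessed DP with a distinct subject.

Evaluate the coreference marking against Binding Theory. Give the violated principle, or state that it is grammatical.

The two coindexed NPs are *Tariq₁* and *himself₁*.
*himself₁* is an anaphor; its binding domain is the embedded TP, whose subject is Tariq₁. *Tariq₁* c-commands it within that domain and shares its index, so Principle A is satisfied.
*Tariq₁* is an R-expression; *himself₁* does not c-command it, and no other NP shares its index, so Principle C is satisfied.
All principles are respected.

grammatical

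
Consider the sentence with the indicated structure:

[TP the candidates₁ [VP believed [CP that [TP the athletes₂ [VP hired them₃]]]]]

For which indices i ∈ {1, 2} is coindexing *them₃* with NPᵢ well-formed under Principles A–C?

*them* is a pronoun, so Principle B applies: it must be free in its binding domain.
Binding domain of *them₃*: the embedded TP, whose subject is the athletes₂.
*the candidates₁* c-commands the pronoun but from outside its binding domain, and is not c-commanded by it → coindexation permitted.
*the athletes₂* c-commands the pronoun within its binding domain → coindexation would violate Principle B.

{1}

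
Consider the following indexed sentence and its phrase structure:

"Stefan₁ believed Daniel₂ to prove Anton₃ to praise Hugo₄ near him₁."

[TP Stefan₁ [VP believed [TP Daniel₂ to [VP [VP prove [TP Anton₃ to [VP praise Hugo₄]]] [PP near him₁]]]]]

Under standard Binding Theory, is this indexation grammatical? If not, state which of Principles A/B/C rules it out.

The two coindexed NPs are *Stefan₁* and *him₁*.
*him₁* is a pronoun; its binding domain is the embedded TP, whose subject is Daniel₂. Within that domain it is c-commanded only by *Daniel₂*, which carries a different index — the pronoun is free locally, so Principle B holds.
*Stefan₁* is an R-expression; *him₁* does not c-command it, and no other NP shares its index, so Principle C is satisfied.
All principles are respected.

grammatical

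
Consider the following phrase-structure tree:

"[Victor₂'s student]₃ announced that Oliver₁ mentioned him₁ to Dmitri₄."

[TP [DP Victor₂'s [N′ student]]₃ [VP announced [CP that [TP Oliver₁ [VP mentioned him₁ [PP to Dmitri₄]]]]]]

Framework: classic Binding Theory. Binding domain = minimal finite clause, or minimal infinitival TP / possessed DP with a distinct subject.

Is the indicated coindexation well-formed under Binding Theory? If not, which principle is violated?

Principle B

The two coindexed NPs are *Oliver₁* and *him₁*.
*him₁* is a pronoun. Its binding domain is the embedded TP, whose subject is Oliver₁.
*Oliver₁* c-commands it within that domain and carries the same index.
The pronoun is locally bound → Principle B violation.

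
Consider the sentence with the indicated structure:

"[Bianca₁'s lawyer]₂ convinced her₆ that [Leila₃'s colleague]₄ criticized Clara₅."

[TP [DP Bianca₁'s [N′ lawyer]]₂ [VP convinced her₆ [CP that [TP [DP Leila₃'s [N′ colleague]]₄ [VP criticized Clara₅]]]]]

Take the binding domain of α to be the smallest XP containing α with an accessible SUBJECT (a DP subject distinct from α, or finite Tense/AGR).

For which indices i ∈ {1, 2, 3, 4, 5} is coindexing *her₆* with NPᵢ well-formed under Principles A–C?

*her* is a pronoun, so Principle B applies: it must be free in its binding domain.
Binding domain of *her₆*: the matrix TP, whose subject is [Bianca₁'s lawyer]₂.
*Bianca₁* and the pronoun do not c-command one another → neither Principle B nor Principle C is at stake; coindexation permitted.
*[Bianca₁'s lawyer]₂* c-commands the pronoun within its binding domain → coindexation would violate Principle B.
*Leila₃*: the pronoun c-commands this R-expression → coindexation would violate Principle C on *Leila₃*.
*[Leila₃'s colleague]₄*: the pronoun c-commands this R-expression → coindexation would violate Principle C on *[Leila₃'s colleague]₄*.
*Clara₅*: the pronoun c-commands this R-expression → coindexation would violate Principle C on *Clara₅*.

{1}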